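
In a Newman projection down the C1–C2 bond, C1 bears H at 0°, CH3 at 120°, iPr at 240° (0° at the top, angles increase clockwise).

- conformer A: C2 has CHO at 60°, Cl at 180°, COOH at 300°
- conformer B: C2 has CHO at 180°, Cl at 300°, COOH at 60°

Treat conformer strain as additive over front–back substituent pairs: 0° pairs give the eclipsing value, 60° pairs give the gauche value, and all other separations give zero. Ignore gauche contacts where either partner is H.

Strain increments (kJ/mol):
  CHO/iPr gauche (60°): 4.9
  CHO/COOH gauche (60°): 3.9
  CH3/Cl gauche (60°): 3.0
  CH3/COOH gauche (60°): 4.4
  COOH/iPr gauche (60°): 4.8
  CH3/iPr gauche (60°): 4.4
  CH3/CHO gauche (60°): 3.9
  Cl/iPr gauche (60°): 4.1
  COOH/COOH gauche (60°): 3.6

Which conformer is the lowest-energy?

A is staggered. CH3 at 120° is gauche with CHO at 60° (3.9); CH3 at 120° is gauche with Cl at 180° (3.0); iPr at 240° is gauche with Cl at 180° (4.1); iPr at 240° is gauche with COOH at 300° (4.8). Total 15.8 kJ/mol.
B is staggered. CH3 at 120° is gauche with CHO at 180° (3.9); CH3 at 120° is gauche with COOH at 60° (4.4); iPr at 240° is gauche with CHO at 180° (4.9); iPr at 240° is gauche with Cl at 300° (4.1). Total 17.3 kJ/mol.
A has the lowest total (15.8 kJ/mol).

A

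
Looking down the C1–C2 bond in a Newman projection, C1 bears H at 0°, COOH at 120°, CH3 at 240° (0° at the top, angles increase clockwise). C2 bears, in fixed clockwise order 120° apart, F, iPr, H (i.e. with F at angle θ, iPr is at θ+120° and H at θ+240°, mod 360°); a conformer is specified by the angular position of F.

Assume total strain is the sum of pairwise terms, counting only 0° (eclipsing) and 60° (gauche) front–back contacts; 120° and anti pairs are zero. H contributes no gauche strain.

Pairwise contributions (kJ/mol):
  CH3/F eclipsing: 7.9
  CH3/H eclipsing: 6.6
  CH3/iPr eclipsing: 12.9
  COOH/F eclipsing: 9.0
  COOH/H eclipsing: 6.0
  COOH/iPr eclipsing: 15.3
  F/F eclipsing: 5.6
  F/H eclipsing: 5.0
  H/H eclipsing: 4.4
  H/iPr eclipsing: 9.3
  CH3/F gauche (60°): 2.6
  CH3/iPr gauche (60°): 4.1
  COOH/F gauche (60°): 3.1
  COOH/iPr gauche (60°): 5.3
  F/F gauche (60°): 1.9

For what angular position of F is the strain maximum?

0°

F at 0° is eclipsed. H at 0° is eclipsed with F at 0° (5.0); COOH at 120° is eclipsed with iPr at 120° (15.3); CH3 at 240° is eclipsed with H at 240° (6.6). Total 26.9 kJ/mol.
F at 60° is staggered. COOH at 120° is gauche with F at 60° (3.1); COOH at 120° is gauche with iPr at 180° (5.3); CH3 at 240° is gauche with iPr at 180° (4.1). Total 12.5 kJ/mol.
F at 120° is eclipsed. H at 0° is eclipsed with H at 0° (4.4); COOH at 120° is eclipsed with F at 120° (9.0); CH3 at 240° is eclipsed with iPr at 240° (12.9). Total 26.3 kJ/mol.
F at 180° is staggered. COOH at 120° is gauche with F at 180° (3.1); CH3 at 240° is gauche with F at 180° (2.6); CH3 at 240° is gauche with iPr at 300° (4.1). Total 9.8 kJ/mol.
F at 240° is eclipsed. H at 0° is eclipsed with iPr at 0° (9.3); COOH at 120° is eclipsed with H at 120° (6.0); CH3 at 240° is eclipsed with F at 240° (7.9). Total 23.2 kJ/mol.
F at 300° is staggered. COOH at 120° is gauche with iPr at 60° (5.3); CH3 at 240° is gauche with F at 300° (2.6). Total 7.9 kJ/mol.
The maximum (26.9 kJ/mol) occurs with F at 0°.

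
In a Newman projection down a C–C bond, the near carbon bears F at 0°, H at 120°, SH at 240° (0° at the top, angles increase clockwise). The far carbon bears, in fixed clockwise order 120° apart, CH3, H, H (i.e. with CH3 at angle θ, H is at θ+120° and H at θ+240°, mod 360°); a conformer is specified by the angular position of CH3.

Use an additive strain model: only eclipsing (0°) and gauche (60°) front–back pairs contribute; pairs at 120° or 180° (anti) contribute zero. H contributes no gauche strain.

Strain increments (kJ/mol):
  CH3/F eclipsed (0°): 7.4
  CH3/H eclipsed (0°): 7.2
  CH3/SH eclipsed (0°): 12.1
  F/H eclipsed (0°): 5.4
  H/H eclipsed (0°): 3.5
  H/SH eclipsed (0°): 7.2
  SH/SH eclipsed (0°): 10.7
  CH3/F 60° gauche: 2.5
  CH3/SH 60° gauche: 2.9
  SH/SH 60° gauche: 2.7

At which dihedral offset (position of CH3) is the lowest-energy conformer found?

CH3 at 0° is eclipsed. F at 0° is eclipsed with CH3 at 0° (7.4); H at 120° is eclipsed with H at 120° (3.5); SH at 240° is eclipsed with H at 240° (7.2). Total 18.1 kJ/mol.
CH3 at 60° is staggered. F at 0° is gauche with CH3 at 60° (2.5). Total 2.5 kJ/mol.
CH3 at 120° is eclipsed. F at 0° is eclipsed with H at 0° (5.4); H at 120° is eclipsed with CH3 at 120° (7.2); SH at 240° is eclipsed with H at 240° (7.2). Total 19.8 kJ/mol.
CH3 at 180° is staggered. SH at 240° is gauche with CH3 at 180° (2.9). Total 2.9 kJ/mol.
CH3 at 240° is eclipsed. F at 0° is eclipsed with H at 0° (5.4); H at 120° is eclipsed with H at 120° (3.5); SH at 240° is eclipsed with CH3 at 240° (12.1). Total 21.0 kJ/mol.
CH3 at 300° is staggered. F at 0° is gauche with CH3 at 300° (2.5); SH at 240° is gauche with CH3 at 300° (2.9). Total 5.4 kJ/mol.
The minimum (2.5 kJ/mol) occurs with CH3 at 60°.

60°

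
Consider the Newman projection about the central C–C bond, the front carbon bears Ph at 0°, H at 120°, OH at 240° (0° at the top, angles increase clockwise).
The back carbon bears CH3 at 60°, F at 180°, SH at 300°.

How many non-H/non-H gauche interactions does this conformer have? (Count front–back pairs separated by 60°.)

Non-H gauche pairs: Ph(0°)/CH3(60°); Ph(0°)/SH(300°); OH(240°)/F(180°); OH(240°)/SH(300°) — 4 interactions.

4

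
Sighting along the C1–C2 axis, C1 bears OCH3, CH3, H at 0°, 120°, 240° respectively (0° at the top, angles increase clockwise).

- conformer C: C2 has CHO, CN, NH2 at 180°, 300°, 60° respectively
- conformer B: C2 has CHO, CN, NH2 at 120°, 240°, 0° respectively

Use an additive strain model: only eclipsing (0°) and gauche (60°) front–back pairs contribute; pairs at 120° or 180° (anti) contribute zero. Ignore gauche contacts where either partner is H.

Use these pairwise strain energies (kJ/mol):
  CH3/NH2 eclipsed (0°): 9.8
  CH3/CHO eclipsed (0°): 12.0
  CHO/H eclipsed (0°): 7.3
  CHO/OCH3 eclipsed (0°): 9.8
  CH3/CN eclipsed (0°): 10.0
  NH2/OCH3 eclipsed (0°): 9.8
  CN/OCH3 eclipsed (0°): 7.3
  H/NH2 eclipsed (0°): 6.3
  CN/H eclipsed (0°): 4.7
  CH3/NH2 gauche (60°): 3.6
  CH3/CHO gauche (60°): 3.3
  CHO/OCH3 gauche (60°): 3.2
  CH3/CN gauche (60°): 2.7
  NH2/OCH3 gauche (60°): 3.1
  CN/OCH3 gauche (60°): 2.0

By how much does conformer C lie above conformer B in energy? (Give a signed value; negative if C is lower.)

C is staggered. OCH3 at 0° is gauche with CN at 300° (2.0); OCH3 at 0° is gauche with NH2 at 60° (3.1); CH3 at 120° is gauche with CHO at 180° (3.3); CH3 at 120° is gauche with NH2 at 60° (3.6). Total 12.0 kJ/mol.
B is eclipsed. OCH3 at 0° is eclipsed with NH2 at 0° (9.8); CH3 at 120° is eclipsed with CHO at 120° (12.0); H at 240° is eclipsed with CN at 240° (4.7). Total 26.5 kJ/mol.
E(C) − E(B) = 12.0 − 26.5 = -14.5 kJ/mol.

-14.5 kJ/mol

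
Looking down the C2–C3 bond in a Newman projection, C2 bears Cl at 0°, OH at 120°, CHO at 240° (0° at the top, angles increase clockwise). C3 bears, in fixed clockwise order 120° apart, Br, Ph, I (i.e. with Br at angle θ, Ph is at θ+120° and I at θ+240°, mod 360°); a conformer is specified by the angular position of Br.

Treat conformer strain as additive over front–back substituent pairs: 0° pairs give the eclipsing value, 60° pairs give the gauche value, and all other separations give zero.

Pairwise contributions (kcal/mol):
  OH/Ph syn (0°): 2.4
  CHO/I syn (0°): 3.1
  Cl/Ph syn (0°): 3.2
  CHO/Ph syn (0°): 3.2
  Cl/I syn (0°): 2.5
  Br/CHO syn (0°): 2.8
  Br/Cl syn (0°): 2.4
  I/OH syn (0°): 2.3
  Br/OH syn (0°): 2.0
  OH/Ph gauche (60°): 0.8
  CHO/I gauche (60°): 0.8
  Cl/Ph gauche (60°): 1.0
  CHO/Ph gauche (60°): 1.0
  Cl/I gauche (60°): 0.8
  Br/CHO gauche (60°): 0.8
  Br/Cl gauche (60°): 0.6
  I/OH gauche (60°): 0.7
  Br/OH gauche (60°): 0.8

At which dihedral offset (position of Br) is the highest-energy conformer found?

Br at 0° is eclipsed. Cl at 0° is eclipsed with Br at 0° (2.4); OH at 120° is eclipsed with Ph at 120° (2.4); CHO at 240° is eclipsed with I at 240° (3.1). Total 7.9 kcal/mol.
Br at 60° is staggered. Cl at 0° is gauche with Br at 60° (0.6); Cl at 0° is gauche with I at 300° (0.8); OH at 120° is gauche with Br at 60° (0.8); OH at 120° is gauche with Ph at 180° (0.8); CHO at 240° is gauche with Ph at 180° (1.0); CHO at 240° is gauche with I at 300° (0.8). Total 4.8 kcal/mol.
Br at 120° is eclipsed. Cl at 0° is eclipsed with I at 0° (2.5); OH at 120° is eclipsed with Br at 120° (2.0); CHO at 240° is eclipsed with Ph at 240° (3.2). Total 7.7 kcal/mol.
Br at 180° is staggered. Cl at 0° is gauche with Ph at 300° (1.0); Cl at 0° is gauche with I at 60° (0.8); OH at 120° is gauche with Br at 180° (0.8); OH at 120° is gauche with I at 60° (0.7); CHO at 240° is gauche with Br at 180° (0.8); CHO at 240° is gauche with Ph at 300° (1.0). Total 5.1 kcal/mol.
Br at 240° is eclipsed. Cl at 0° is eclipsed with Ph at 0° (3.2); OH at 120° is eclipsed with I at 120° (2.3); CHO at 240° is eclipsed with Br at 240° (2.8). Total 8.3 kcal/mol.
Br at 300° is staggered. Cl at 0° is gauche with Br at 300° (0.6); Cl at 0° is gauche with Ph at 60° (1.0); OH at 120° is gauche with Ph at 60° (0.8); OH at 120° is gauche with I at 180° (0.7); CHO at 240° is gauche with Br at 300° (0.8); CHO at 240° is gauche with I at 180° (0.8). Total 4.7 kcal/mol.
The maximum (8.3 kcal/mol) occurs with Br at 240°.

240°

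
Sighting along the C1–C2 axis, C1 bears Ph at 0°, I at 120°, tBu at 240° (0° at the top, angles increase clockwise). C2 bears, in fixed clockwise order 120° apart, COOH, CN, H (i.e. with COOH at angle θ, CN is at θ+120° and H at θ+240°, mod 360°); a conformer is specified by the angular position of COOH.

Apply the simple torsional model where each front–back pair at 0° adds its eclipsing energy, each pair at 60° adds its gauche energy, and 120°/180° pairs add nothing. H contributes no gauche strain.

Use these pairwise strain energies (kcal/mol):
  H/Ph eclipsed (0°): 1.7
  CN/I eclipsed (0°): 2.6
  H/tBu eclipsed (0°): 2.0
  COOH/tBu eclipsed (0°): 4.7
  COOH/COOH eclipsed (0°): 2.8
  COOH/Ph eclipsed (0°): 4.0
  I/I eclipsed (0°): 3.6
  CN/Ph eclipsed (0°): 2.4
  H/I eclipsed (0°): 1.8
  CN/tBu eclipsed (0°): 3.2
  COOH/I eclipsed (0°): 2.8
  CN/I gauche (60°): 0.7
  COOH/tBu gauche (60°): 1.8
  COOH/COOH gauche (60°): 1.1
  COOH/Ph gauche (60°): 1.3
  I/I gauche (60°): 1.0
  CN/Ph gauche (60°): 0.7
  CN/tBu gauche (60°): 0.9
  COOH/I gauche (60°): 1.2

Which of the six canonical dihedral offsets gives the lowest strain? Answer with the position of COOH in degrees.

60°

COOH at 0° (eclipsed): Ph(0°)/COOH(0°) eclipsed 4.0; I(120°)/CN(120°) eclipsed 2.6; tBu(240°)/H(240°) eclipsed 2.0 → 8.6 kcal/mol.
COOH at 60° (staggered): Ph(0°)/COOH(60°) gauche 1.3; I(120°)/COOH(60°) gauche 1.2; I(120°)/CN(180°) gauche 0.7; tBu(240°)/CN(180°) gauche 0.9 → 4.1 kcal/mol.
COOH at 120° (eclipsed): Ph(0°)/H(0°) eclipsed 1.7; I(120°)/COOH(120°) eclipsed 2.8; tBu(240°)/CN(240°) eclipsed 3.2 → 7.7 kcal/mol.
COOH at 180° (staggered): Ph(0°)/CN(300°) gauche 0.7; I(120°)/COOH(180°) gauche 1.2; tBu(240°)/COOH(180°) gauche 1.8; tBu(240°)/CN(300°) gauche 0.9 → 4.6 kcal/mol.
COOH at 240° (eclipsed): Ph(0°)/CN(0°) eclipsed 2.4; I(120°)/H(120°) eclipsed 1.8; tBu(240°)/COOH(240°) eclipsed 4.7 → 8.9 kcal/mol.
COOH at 300° (staggered): Ph(0°)/COOH(300°) gauche 1.3; Ph(0°)/CN(60°) gauche 0.7; I(120°)/CN(60°) gauche 0.7; tBu(240°)/COOH(300°) gauche 1.8 → 4.5 kcal/mol.
The minimum (4.1 kcal/mol) occurs with COOH at 60°.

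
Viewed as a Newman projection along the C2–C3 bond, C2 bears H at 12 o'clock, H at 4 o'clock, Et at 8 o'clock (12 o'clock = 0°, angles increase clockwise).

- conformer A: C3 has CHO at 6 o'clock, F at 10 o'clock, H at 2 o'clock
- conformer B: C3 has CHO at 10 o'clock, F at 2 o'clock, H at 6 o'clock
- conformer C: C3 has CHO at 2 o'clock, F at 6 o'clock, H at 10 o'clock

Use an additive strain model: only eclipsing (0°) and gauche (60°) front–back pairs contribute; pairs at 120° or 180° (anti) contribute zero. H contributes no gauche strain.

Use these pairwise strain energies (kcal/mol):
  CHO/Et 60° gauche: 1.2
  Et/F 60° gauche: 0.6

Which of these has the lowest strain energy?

C

A (staggered): Et–CHO gauche, Et–F gauche; 1.2 + 0.6 = 1.8 kcal/mol.
B (staggered): Et–CHO gauche; 1.2 = 1.2 kcal/mol.
C (staggered): Et–F gauche; 0.6 = 0.6 kcal/mol.
C has the lowest total (0.6 kcal/mol).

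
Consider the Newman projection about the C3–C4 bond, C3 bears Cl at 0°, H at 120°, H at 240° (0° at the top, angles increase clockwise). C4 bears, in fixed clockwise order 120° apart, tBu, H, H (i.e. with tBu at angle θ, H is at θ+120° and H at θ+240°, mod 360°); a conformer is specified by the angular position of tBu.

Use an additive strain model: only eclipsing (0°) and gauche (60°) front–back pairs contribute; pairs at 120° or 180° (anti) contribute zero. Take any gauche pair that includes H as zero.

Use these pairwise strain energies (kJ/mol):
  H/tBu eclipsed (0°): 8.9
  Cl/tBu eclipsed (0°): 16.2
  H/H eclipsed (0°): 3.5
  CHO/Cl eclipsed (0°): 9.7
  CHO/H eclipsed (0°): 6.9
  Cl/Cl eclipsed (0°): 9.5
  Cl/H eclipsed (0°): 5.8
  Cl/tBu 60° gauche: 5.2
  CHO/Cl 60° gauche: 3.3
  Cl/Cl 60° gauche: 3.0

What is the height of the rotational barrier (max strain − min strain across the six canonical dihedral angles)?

23.2 kJ/mol

tBu at 0° is eclipsed. Cl at 0° is eclipsed with tBu at 0° (16.2); H at 120° is eclipsed with H at 120° (3.5); H at 240° is eclipsed with H at 240° (3.5). Total 23.2 kJ/mol.
tBu at 60° is staggered. Cl at 0° is gauche with tBu at 60° (5.2). Total 5.2 kJ/mol.
tBu at 120° is eclipsed. Cl at 0° is eclipsed with H at 0° (5.8); H at 120° is eclipsed with tBu at 120° (8.9); H at 240° is eclipsed with H at 240° (3.5). Total 18.2 kJ/mol.
tBu at 180° (staggered): no non-H gauche contacts → 0.0 kJ/mol.
tBu at 240° is eclipsed. Cl at 0° is eclipsed with H at 0° (5.8); H at 120° is eclipsed with H at 120° (3.5); H at 240° is eclipsed with tBu at 240° (8.9). Total 18.2 kJ/mol.
tBu at 300° is staggered. Cl at 0° is gauche with tBu at 300° (5.2). Total 5.2 kJ/mol.
Max at 0° (23.2 kJ/mol), min at 180° (0.0 kJ/mol); barrier = 23.2 kJ/mol.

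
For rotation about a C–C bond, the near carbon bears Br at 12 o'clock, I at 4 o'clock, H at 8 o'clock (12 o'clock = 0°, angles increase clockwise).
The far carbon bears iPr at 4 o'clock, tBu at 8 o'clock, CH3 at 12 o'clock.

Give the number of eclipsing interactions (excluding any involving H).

Non-H eclipsing pairs: Br(0°)/CH3(0°); I(120°)/iPr(120°) — 2 interactions.

2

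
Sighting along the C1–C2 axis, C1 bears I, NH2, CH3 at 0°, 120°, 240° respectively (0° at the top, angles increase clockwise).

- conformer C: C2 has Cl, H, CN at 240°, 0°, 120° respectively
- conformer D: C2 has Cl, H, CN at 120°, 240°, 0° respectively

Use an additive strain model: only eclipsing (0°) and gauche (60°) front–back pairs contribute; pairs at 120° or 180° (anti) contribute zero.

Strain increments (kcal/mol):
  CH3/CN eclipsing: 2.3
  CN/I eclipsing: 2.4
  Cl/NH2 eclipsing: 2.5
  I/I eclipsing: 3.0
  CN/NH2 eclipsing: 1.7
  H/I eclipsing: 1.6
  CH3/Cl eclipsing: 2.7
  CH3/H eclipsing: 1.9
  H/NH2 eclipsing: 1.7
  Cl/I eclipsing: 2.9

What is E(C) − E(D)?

C (eclipsed): I(0°)/H(0°) eclipsed 1.6; NH2(120°)/CN(120°) eclipsed 1.7; CH3(240°)/Cl(240°) eclipsed 2.7 → 6.0 kcal/mol.
D (eclipsed): I(0°)/CN(0°) eclipsed 2.4; NH2(120°)/Cl(120°) eclipsed 2.5; CH3(240°)/H(240°) eclipsed 1.9 → 6.8 kcal/mol.
E(C) − E(D) = 6.0 − 6.8 = -0.8 kcal/mol.

-0.8 kcal/mol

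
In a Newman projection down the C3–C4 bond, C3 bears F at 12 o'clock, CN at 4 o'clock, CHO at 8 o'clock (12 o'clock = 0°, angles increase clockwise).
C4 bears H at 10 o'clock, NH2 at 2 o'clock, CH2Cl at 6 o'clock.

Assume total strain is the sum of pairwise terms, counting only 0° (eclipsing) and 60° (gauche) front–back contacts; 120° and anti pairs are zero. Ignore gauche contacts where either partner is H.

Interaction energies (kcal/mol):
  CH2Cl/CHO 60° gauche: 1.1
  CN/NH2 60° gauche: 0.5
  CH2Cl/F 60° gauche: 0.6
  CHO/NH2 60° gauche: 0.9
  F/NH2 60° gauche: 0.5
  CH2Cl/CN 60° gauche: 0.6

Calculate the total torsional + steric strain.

This conformer (staggered): F–NH2 gauche, CN–NH2 gauche, CN–CH2Cl gauche, CHO–CH2Cl gauche; 0.5 + 0.5 + 0.6 + 1.1 = 2.7 kcal/mol.

2.7 kcal/mol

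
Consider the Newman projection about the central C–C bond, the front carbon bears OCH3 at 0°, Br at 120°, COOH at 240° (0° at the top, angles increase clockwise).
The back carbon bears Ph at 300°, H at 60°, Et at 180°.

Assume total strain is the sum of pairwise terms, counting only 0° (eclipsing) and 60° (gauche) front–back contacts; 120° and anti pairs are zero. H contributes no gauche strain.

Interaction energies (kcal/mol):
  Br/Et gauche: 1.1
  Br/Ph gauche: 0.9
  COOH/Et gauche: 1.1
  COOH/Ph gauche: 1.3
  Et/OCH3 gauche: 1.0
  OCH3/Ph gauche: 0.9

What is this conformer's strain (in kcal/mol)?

This conformer is staggered. OCH3 at 0° is gauche with Ph at 300° (0.9); Br at 120° is gauche with Et at 180° (1.1); COOH at 240° is gauche with Ph at 300° (1.3); COOH at 240° is gauche with Et at 180° (1.1). Total 4.4 kcal/mol.

4.4 kcal/mol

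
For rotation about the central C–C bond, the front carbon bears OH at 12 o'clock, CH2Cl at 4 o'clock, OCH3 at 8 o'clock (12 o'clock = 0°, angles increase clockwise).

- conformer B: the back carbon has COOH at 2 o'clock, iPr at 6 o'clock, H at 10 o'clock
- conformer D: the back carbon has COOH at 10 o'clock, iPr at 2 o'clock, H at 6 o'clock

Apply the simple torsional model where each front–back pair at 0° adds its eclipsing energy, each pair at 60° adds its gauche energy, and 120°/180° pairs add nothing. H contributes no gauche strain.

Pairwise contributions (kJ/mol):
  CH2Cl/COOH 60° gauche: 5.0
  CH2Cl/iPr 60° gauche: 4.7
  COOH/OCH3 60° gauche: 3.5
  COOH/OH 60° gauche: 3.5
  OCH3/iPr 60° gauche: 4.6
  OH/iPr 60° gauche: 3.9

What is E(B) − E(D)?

B (staggered): OH(0°)/COOH(60°) gauche 3.5; CH2Cl(120°)/COOH(60°) gauche 5.0; CH2Cl(120°)/iPr(180°) gauche 4.7; OCH3(240°)/iPr(180°) gauche 4.6 → 17.8 kJ/mol.
D (staggered): OH(0°)/COOH(300°) gauche 3.5; OH(0°)/iPr(60°) gauche 3.9; CH2Cl(120°)/iPr(60°) gauche 4.7; OCH3(240°)/COOH(300°) gauche 3.5 → 15.6 kJ/mol.
E(B) − E(D) = 17.8 − 15.6 = +2.2 kJ/mol.

+2.2 kJ/mol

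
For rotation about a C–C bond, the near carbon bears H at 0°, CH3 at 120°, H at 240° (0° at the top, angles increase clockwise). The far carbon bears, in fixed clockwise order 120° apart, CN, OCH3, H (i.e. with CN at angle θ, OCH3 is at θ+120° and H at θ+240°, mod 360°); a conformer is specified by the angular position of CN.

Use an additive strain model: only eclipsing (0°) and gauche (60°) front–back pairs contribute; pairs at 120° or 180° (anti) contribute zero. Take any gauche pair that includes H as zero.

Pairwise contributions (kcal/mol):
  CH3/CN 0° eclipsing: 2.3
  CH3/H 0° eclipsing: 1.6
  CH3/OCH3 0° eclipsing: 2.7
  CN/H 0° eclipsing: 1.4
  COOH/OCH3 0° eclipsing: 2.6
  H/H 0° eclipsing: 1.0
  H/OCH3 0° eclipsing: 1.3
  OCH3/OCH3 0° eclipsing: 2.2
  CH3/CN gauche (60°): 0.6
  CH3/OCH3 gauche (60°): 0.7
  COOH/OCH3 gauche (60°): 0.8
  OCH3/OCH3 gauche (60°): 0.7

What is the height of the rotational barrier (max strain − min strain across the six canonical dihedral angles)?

4.5 kcal/mol

CN at 0° (eclipsed): H–CN eclipsed, CH3–OCH3 eclipsed, H–H eclipsed; 1.4 + 2.7 + 1.0 = 5.1 kcal/mol.
CN at 60° (staggered): CH3–CN gauche, CH3–OCH3 gauche; 0.6 + 0.7 = 1.3 kcal/mol.
CN at 120° (eclipsed): H–H eclipsed, CH3–CN eclipsed, H–OCH3 eclipsed; 1.0 + 2.3 + 1.3 = 4.6 kcal/mol.
CN at 180° (staggered): CH3–CN gauche; 0.6 = 0.6 kcal/mol.
CN at 240° (eclipsed): H–OCH3 eclipsed, CH3–H eclipsed, H–CN eclipsed; 1.3 + 1.6 + 1.4 = 4.3 kcal/mol.
CN at 300° (staggered): CH3–OCH3 gauche; 0.7 = 0.7 kcal/mol.
Max at 0° (5.1 kcal/mol), min at 180° (0.6 kcal/mol); barrier = 4.5 kcal/mol.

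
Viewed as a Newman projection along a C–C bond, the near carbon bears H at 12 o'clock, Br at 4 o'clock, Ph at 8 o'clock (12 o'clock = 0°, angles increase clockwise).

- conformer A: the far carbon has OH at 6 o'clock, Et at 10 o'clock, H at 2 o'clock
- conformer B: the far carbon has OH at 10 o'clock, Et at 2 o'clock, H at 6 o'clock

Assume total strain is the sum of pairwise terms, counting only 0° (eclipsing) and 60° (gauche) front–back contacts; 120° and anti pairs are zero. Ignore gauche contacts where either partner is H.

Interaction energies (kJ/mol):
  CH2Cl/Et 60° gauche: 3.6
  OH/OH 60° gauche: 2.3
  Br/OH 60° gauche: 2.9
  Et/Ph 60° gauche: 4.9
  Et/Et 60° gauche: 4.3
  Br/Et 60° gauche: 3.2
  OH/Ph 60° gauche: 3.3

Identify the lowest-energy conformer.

B

A (staggered): Br(120°)/OH(180°) gauche 2.9; Ph(240°)/OH(180°) gauche 3.3; Ph(240°)/Et(300°) gauche 4.9 → 11.1 kJ/mol.
B (staggered): Br(120°)/Et(60°) gauche 3.2; Ph(240°)/OH(300°) gauche 3.3 → 6.5 kJ/mol.
B has the lowest total (6.5 kJ/mol).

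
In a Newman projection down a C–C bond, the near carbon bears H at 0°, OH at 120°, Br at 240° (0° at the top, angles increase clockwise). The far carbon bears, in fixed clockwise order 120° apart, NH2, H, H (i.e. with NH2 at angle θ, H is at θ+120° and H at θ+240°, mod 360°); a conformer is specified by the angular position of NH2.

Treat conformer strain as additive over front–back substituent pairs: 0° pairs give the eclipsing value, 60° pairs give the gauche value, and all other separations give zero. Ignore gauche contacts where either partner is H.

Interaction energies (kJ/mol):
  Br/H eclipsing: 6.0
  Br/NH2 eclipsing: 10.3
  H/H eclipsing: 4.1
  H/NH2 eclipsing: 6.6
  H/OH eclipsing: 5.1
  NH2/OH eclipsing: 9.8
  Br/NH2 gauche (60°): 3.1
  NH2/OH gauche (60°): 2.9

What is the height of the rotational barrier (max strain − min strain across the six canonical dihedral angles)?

17.0 kJ/mol

NH2 at 0° is eclipsed. H at 0° is eclipsed with NH2 at 0° (6.6); OH at 120° is eclipsed with H at 120° (5.1); Br at 240° is eclipsed with H at 240° (6.0). Total 17.7 kJ/mol.
NH2 at 60° is staggered. OH at 120° is gauche with NH2 at 60° (2.9). Total 2.9 kJ/mol.
NH2 at 120° is eclipsed. H at 0° is eclipsed with H at 0° (4.1); OH at 120° is eclipsed with NH2 at 120° (9.8); Br at 240° is eclipsed with H at 240° (6.0). Total 19.9 kJ/mol.
NH2 at 180° is staggered. OH at 120° is gauche with NH2 at 180° (2.9); Br at 240° is gauche with NH2 at 180° (3.1). Total 6.0 kJ/mol.
NH2 at 240° is eclipsed. H at 0° is eclipsed with H at 0° (4.1); OH at 120° is eclipsed with H at 120° (5.1); Br at 240° is eclipsed with NH2 at 240° (10.3). Total 19.5 kJ/mol.
NH2 at 300° is staggered. Br at 240° is gauche with NH2 at 300° (3.1). Total 3.1 kJ/mol.
Max at 120° (19.9 kJ/mol), min at 60° (2.9 kJ/mol); barrier = 17.0 kJ/mol.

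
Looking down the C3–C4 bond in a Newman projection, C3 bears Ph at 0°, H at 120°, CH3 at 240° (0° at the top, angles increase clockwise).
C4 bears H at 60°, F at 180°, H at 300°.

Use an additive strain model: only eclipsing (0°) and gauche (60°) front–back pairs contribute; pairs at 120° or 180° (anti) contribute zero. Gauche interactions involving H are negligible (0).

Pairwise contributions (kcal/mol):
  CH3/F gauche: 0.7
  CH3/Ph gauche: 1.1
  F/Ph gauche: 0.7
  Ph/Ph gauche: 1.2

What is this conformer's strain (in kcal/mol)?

This conformer (staggered): CH3(240°)/F(180°) gauche 0.7 → 0.7 kcal/mol.

0.7 kcal/mol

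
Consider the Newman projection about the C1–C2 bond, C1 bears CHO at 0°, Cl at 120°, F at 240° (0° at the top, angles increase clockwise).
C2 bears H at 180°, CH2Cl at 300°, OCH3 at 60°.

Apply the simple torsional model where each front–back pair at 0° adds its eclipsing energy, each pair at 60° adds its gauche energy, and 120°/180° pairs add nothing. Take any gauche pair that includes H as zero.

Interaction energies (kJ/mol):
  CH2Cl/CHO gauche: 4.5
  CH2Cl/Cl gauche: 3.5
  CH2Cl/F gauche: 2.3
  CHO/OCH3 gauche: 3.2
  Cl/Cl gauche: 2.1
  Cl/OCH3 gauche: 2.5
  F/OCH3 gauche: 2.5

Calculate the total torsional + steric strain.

12.5 kJ/mol

This conformer is staggered. CHO at 0° is gauche with CH2Cl at 300° (4.5); CHO at 0° is gauche with OCH3 at 60° (3.2); Cl at 120° is gauche with OCH3 at 60° (2.5); F at 240° is gauche with CH2Cl at 300° (2.3). Total 12.5 kJ/mol.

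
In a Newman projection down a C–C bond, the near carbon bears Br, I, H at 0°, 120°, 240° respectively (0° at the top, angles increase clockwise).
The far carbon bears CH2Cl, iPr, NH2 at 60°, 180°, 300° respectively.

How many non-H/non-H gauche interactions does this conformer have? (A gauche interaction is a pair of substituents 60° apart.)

Non-H gauche pairs: Br(0°)/CH2Cl(60°); Br(0°)/NH2(300°); I(120°)/CH2Cl(60°); I(120°)/iPr(180°) — 4 interactions.

4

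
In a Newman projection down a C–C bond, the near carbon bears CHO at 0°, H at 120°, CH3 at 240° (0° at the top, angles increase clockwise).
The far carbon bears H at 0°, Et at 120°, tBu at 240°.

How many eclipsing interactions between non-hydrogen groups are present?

Non-H eclipsing pairs: CH3(240°)/tBu(240°) — 1 interaction.

1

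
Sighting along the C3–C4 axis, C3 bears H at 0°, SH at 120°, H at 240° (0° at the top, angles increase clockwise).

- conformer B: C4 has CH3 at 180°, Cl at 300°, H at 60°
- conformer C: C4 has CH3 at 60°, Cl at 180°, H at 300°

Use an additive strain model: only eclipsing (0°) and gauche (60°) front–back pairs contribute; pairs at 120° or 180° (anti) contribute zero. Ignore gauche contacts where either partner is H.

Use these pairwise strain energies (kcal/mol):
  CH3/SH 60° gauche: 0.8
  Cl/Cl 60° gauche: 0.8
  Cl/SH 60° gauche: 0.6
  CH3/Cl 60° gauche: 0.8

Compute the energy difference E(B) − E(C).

B (staggered): SH–CH3 gauche; 0.8 = 0.8 kcal/mol.
C (staggered): SH–CH3 gauche, SH–Cl gauche; 0.8 + 0.6 = 1.4 kcal/mol.
E(B) − E(C) = 0.8 − 1.4 = -0.6 kcal/mol.

-0.6 kcal/mol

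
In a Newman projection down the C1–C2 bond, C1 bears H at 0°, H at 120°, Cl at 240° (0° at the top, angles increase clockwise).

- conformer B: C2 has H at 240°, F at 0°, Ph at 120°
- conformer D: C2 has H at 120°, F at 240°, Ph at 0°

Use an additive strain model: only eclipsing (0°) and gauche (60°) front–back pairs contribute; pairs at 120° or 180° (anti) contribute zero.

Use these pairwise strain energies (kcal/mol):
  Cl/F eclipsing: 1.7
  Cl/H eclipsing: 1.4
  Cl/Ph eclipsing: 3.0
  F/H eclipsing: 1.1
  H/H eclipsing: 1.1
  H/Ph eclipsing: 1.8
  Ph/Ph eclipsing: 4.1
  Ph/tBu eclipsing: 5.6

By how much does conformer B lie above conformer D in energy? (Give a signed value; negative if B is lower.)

-0.3 kcal/mol

B is eclipsed. H at 0° is eclipsed with F at 0° (1.1); H at 120° is eclipsed with Ph at 120° (1.8); Cl at 240° is eclipsed with H at 240° (1.4). Total 4.3 kcal/mol.
D is eclipsed. H at 0° is eclipsed with Ph at 0° (1.8); H at 120° is eclipsed with H at 120° (1.1); Cl at 240° is eclipsed with F at 240° (1.7). Total 4.6 kcal/mol.
E(B) − E(D) = 4.3 − 4.6 = -0.3 kcal/mol.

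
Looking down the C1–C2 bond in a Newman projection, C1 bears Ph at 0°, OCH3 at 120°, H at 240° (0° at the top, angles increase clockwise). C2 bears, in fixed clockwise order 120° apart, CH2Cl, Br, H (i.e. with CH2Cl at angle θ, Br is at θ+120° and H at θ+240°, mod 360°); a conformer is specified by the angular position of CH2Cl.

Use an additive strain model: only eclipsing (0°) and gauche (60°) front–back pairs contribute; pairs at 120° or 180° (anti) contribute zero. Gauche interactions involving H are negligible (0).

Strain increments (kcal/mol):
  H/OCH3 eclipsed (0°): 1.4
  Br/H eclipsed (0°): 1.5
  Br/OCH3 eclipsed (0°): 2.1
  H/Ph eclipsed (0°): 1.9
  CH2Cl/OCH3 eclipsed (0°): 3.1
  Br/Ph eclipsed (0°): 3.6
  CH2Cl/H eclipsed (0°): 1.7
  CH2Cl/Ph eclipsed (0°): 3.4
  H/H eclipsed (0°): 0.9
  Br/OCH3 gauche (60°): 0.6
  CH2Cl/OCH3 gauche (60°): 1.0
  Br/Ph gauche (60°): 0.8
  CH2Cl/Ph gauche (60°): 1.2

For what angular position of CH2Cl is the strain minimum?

CH2Cl at 0° is eclipsed. Ph at 0° is eclipsed with CH2Cl at 0° (3.4); OCH3 at 120° is eclipsed with Br at 120° (2.1); H at 240° is eclipsed with H at 240° (0.9). Total 6.4 kcal/mol.
CH2Cl at 60° is staggered. Ph at 0° is gauche with CH2Cl at 60° (1.2); OCH3 at 120° is gauche with CH2Cl at 60° (1.0); OCH3 at 120° is gauche with Br at 180° (0.6). Total 2.8 kcal/mol.
CH2Cl at 120° is eclipsed. Ph at 0° is eclipsed with H at 0° (1.9); OCH3 at 120° is eclipsed with CH2Cl at 120° (3.1); H at 240° is eclipsed with Br at 240° (1.5). Total 6.5 kcal/mol.
CH2Cl at 180° is staggered. Ph at 0° is gauche with Br at 300° (0.8); OCH3 at 120° is gauche with CH2Cl at 180° (1.0). Total 1.8 kcal/mol.
CH2Cl at 240° is eclipsed. Ph at 0° is eclipsed with Br at 0° (3.6); OCH3 at 120° is eclipsed with H at 120° (1.4); H at 240° is eclipsed with CH2Cl at 240° (1.7). Total 6.7 kcal/mol.
CH2Cl at 300° is staggered. Ph at 0° is gauche with CH2Cl at 300° (1.2); Ph at 0° is gauche with Br at 60° (0.8); OCH3 at 120° is gauche with Br at 60° (0.6). Total 2.6 kcal/mol.
The minimum (1.8 kcal/mol) occurs with CH2Cl at 180°.

180°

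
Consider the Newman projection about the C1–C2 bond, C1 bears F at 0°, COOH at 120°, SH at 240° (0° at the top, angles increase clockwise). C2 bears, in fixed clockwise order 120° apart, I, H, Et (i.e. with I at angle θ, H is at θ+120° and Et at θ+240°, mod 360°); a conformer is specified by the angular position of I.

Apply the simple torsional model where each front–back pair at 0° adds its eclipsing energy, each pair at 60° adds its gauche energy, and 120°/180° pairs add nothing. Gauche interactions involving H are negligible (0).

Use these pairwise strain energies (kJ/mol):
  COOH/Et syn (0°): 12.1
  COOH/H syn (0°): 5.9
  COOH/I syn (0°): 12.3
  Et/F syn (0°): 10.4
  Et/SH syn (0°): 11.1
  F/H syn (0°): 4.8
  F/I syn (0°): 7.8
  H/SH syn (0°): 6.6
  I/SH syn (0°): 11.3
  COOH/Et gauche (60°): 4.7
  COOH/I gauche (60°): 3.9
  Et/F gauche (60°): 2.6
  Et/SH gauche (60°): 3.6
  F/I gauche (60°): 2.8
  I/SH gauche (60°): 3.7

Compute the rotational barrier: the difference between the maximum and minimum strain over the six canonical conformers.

16.4 kJ/mol

I at 0° is eclipsed. F at 0° is eclipsed with I at 0° (7.8); COOH at 120° is eclipsed with H at 120° (5.9); SH at 240° is eclipsed with Et at 240° (11.1). Total 24.8 kJ/mol.
I at 60° is staggered. F at 0° is gauche with I at 60° (2.8); F at 0° is gauche with Et at 300° (2.6); COOH at 120° is gauche with I at 60° (3.9); SH at 240° is gauche with Et at 300° (3.6). Total 12.9 kJ/mol.
I at 120° is eclipsed. F at 0° is eclipsed with Et at 0° (10.4); COOH at 120° is eclipsed with I at 120° (12.3); SH at 240° is eclipsed with H at 240° (6.6). Total 29.3 kJ/mol.
I at 180° is staggered. F at 0° is gauche with Et at 60° (2.6); COOH at 120° is gauche with I at 180° (3.9); COOH at 120° is gauche with Et at 60° (4.7); SH at 240° is gauche with I at 180° (3.7). Total 14.9 kJ/mol.
I at 240° is eclipsed. F at 0° is eclipsed with H at 0° (4.8); COOH at 120° is eclipsed with Et at 120° (12.1); SH at 240° is eclipsed with I at 240° (11.3). Total 28.2 kJ/mol.
I at 300° is staggered. F at 0° is gauche with I at 300° (2.8); COOH at 120° is gauche with Et at 180° (4.7); SH at 240° is gauche with I at 300° (3.7); SH at 240° is gauche with Et at 180° (3.6). Total 14.8 kJ/mol.
Max at 120° (29.3 kJ/mol), min at 60° (12.9 kJ/mol); barrier = 16.4 kJ/mol.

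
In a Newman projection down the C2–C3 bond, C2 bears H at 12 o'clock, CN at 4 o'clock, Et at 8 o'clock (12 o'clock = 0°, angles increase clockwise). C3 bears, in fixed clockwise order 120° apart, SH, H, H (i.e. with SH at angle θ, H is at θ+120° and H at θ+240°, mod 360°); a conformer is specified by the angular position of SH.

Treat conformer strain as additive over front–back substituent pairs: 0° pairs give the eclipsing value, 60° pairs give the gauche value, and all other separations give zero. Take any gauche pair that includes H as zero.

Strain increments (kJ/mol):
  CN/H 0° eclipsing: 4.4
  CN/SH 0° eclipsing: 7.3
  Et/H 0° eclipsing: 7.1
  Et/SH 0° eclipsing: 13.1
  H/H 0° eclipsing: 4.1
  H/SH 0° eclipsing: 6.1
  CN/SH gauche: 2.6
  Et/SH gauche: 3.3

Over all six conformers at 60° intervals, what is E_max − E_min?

19.0 kJ/mol

SH at 0° (eclipsed): H(0°)/SH(0°) eclipsed 6.1; CN(120°)/H(120°) eclipsed 4.4; Et(240°)/H(240°) eclipsed 7.1 → 17.6 kJ/mol.
SH at 60° (staggered): CN(120°)/SH(60°) gauche 2.6 → 2.6 kJ/mol.
SH at 120° (eclipsed): H(0°)/H(0°) eclipsed 4.1; CN(120°)/SH(120°) eclipsed 7.3; Et(240°)/H(240°) eclipsed 7.1 → 18.5 kJ/mol.
SH at 180° (staggered): CN(120°)/SH(180°) gauche 2.6; Et(240°)/SH(180°) gauche 3.3 → 5.9 kJ/mol.
SH at 240° (eclipsed): H(0°)/H(0°) eclipsed 4.1; CN(120°)/H(120°) eclipsed 4.4; Et(240°)/SH(240°) eclipsed 13.1 → 21.6 kJ/mol.
SH at 300° (staggered): Et(240°)/SH(300°) gauche 3.3 → 3.3 kJ/mol.
Max at 240° (21.6 kJ/mol), min at 60° (2.6 kJ/mol); barrier = 19.0 kJ/mol.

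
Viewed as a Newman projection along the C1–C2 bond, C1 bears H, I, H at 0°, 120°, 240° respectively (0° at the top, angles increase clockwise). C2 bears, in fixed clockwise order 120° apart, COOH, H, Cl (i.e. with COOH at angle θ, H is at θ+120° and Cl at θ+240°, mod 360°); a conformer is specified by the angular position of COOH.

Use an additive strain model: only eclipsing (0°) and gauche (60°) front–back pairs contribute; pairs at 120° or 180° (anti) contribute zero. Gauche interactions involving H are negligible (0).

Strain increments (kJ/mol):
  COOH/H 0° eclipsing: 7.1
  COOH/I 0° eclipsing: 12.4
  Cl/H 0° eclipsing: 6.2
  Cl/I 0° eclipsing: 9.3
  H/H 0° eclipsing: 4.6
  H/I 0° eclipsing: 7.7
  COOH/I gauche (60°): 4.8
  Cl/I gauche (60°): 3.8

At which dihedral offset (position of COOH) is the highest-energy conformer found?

COOH at 0° (eclipsed): H–COOH eclipsed, I–H eclipsed, H–Cl eclipsed; 7.1 + 7.7 + 6.2 = 21.0 kJ/mol.
COOH at 60° (staggered): I–COOH gauche; 4.8 = 4.8 kJ/mol.
COOH at 120° (eclipsed): H–Cl eclipsed, I–COOH eclipsed, H–H eclipsed; 6.2 + 12.4 + 4.6 = 23.2 kJ/mol.
COOH at 180° (staggered): I–COOH gauche, I–Cl gauche; 4.8 + 3.8 = 8.6 kJ/mol.
COOH at 240° (eclipsed): H–H eclipsed, I–Cl eclipsed, H–COOH eclipsed; 4.6 + 9.3 + 7.1 = 21.0 kJ/mol.
COOH at 300° (staggered): I–Cl gauche; 3.8 = 3.8 kJ/mol.
The maximum (23.2 kJ/mol) occurs with COOH at 120°.

120°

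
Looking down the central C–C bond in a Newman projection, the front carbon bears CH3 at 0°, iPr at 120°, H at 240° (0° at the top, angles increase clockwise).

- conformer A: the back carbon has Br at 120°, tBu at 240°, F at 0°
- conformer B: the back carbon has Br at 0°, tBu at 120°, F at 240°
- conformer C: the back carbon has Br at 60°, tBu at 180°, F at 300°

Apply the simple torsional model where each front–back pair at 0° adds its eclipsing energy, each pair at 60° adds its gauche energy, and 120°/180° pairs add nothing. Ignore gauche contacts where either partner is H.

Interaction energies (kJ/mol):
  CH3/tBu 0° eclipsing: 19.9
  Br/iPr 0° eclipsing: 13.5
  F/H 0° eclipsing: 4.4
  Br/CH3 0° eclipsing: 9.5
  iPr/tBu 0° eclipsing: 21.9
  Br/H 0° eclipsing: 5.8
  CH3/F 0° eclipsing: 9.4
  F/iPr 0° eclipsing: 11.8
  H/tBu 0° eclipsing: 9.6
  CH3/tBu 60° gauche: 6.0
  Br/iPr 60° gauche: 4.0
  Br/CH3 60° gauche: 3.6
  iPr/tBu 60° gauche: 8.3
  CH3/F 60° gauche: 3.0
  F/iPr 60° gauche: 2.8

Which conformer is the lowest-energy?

A (eclipsed): CH3(0°)/F(0°) eclipsed 9.4; iPr(120°)/Br(120°) eclipsed 13.5; H(240°)/tBu(240°) eclipsed 9.6 → 32.5 kJ/mol.
B (eclipsed): CH3(0°)/Br(0°) eclipsed 9.5; iPr(120°)/tBu(120°) eclipsed 21.9; H(240°)/F(240°) eclipsed 4.4 → 35.8 kJ/mol.
C (staggered): CH3(0°)/Br(60°) gauche 3.6; CH3(0°)/F(300°) gauche 3.0; iPr(120°)/Br(60°) gauche 4.0; iPr(120°)/tBu(180°) gauche 8.3 → 18.9 kJ/mol.
C has the lowest total (18.9 kJ/mol).

C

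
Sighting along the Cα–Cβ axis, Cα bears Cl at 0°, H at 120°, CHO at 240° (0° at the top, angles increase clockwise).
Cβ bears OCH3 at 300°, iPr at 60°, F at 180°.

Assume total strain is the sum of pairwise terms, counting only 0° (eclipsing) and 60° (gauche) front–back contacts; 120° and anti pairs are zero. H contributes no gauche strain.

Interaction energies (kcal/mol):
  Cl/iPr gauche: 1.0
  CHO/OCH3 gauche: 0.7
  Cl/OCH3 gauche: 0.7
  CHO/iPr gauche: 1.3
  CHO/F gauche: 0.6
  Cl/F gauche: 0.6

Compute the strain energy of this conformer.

3.0 kcal/mol

This conformer (staggered): Cl(0°)/OCH3(300°) gauche 0.7; Cl(0°)/iPr(60°) gauche 1.0; CHO(240°)/OCH3(300°) gauche 0.7; CHO(240°)/F(180°) gauche 0.6 → 3.0 kcal/mol.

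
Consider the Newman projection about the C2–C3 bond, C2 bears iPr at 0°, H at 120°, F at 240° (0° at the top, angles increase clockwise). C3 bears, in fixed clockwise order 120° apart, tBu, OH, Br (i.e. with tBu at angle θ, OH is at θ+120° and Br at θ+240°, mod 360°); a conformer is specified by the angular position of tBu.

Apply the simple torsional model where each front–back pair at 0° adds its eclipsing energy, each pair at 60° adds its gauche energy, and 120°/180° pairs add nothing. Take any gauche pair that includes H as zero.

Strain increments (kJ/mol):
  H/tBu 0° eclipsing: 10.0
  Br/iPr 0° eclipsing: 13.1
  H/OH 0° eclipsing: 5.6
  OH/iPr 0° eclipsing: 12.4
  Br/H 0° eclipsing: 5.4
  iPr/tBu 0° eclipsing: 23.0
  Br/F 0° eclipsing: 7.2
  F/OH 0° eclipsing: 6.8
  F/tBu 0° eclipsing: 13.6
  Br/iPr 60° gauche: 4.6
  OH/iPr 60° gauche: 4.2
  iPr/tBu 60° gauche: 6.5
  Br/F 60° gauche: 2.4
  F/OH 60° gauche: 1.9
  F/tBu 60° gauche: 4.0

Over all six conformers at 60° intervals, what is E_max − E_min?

21.1 kJ/mol

tBu at 0° (eclipsed): iPr(0°)/tBu(0°) eclipsed 23.0; H(120°)/OH(120°) eclipsed 5.6; F(240°)/Br(240°) eclipsed 7.2 → 35.8 kJ/mol.
tBu at 60° (staggered): iPr(0°)/tBu(60°) gauche 6.5; iPr(0°)/Br(300°) gauche 4.6; F(240°)/OH(180°) gauche 1.9; F(240°)/Br(300°) gauche 2.4 → 15.4 kJ/mol.
tBu at 120° (eclipsed): iPr(0°)/Br(0°) eclipsed 13.1; H(120°)/tBu(120°) eclipsed 10.0; F(240°)/OH(240°) eclipsed 6.8 → 29.9 kJ/mol.
tBu at 180° (staggered): iPr(0°)/OH(300°) gauche 4.2; iPr(0°)/Br(60°) gauche 4.6; F(240°)/tBu(180°) gauche 4.0; F(240°)/OH(300°) gauche 1.9 → 14.7 kJ/mol.
tBu at 240° (eclipsed): iPr(0°)/OH(0°) eclipsed 12.4; H(120°)/Br(120°) eclipsed 5.4; F(240°)/tBu(240°) eclipsed 13.6 → 31.4 kJ/mol.
tBu at 300° (staggered): iPr(0°)/tBu(300°) gauche 6.5; iPr(0°)/OH(60°) gauche 4.2; F(240°)/tBu(300°) gauche 4.0; F(240°)/Br(180°) gauche 2.4 → 17.1 kJ/mol.
Max at 0° (35.8 kJ/mol), min at 180° (14.7 kJ/mol); barrier = 21.1 kJ/mol.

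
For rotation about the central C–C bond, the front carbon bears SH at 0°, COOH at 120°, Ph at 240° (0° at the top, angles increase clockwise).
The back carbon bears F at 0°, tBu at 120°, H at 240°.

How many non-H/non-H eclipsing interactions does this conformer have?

Non-H eclipsing pairs: SH(0°)/F(0°); COOH(120°)/tBu(120°) — 2 interactions.

2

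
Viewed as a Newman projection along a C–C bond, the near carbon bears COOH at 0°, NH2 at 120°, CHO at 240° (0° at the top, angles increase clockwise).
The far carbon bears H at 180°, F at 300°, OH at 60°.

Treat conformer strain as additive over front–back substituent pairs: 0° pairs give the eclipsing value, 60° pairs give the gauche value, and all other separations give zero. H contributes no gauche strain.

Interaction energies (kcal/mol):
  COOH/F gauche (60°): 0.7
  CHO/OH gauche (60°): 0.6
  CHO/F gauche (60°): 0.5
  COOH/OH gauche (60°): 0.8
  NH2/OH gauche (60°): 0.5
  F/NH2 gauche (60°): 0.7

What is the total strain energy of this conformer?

This conformer (staggered): COOH(0°)/F(300°) gauche 0.7; COOH(0°)/OH(60°) gauche 0.8; NH2(120°)/OH(60°) gauche 0.5; CHO(240°)/F(300°) gauche 0.5 → 2.5 kcal/mol.

2.5 kcal/mol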